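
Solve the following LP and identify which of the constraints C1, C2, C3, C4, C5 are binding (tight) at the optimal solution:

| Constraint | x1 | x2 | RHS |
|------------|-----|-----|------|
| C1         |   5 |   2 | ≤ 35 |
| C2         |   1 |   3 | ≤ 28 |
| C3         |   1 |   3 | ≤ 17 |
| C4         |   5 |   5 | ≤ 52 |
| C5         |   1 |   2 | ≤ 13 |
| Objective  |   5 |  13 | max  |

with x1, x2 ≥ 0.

At x1 = 5, x2 = 4, compute slack b - a·x for each constraint:
  C1: 35 − 33 = 2  (slack)
  C2: 28 − 17 = 11  (slack)
  C3: 17 − 17 = 0  (binding)
  C4: 52 − 45 = 7  (slack)
  C5: 13 − 13 = 0  (binding)

Optimal: x1 = 5, x2 = 4
Binding: C3, C5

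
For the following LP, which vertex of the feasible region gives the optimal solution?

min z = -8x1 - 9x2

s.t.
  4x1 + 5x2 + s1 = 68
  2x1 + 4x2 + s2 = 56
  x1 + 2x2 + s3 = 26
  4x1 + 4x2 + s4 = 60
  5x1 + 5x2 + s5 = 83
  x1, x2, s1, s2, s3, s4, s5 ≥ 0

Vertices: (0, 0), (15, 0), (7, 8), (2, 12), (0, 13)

Evaluate the objective at each vertex of the feasible region:
  z(0, 0) = 0
  z(15, 0) = -120
  z(7, 8) = -128  ←
  z(2, 12) = -124
  z(0, 13) = -117
The minimum is at x1 = 7, x2 = 8.

(7, 8)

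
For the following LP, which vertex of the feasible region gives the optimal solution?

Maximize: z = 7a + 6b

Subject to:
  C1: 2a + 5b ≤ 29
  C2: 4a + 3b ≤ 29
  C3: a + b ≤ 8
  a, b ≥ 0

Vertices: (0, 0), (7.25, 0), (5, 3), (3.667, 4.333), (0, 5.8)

Evaluate the objective at each vertex of the feasible region:
  z(0, 0) = 0
  z(7.25, 0) = 50.75
  z(5, 3) = 53  ←
  z(3.667, 4.333) = 51.67
  z(0, 5.8) = 34.8
The maximum is at a = 5, b = 3.

(5, 3)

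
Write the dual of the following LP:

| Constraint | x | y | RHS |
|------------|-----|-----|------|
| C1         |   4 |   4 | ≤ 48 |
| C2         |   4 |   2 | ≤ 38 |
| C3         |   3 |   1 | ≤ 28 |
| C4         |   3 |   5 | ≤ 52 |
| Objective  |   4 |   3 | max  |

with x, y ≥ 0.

Primal max cᵀx s.t. Ax ≤ b, x ≥ 0  →  Dual min bᵀy s.t. Aᵀy ≥ c, y ≥ 0.

Minimize: z = 48y1 + 38y2 + 28y3 + 52y4

Subject to:
  4y1 + 4y2 + 3y3 + 3y4 ≥ 4
  4y1 + 2y2 + y3 + 5y4 ≥ 3
  y1, y2, y3, y4 ≥ 0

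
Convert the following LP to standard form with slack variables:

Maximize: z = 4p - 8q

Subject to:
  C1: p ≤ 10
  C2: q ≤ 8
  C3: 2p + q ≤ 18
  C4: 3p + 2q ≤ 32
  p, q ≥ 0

max z = 4p - 8q

s.t.
  p + s1 = 10
  q + s2 = 8
  2p + q + s3 = 18
  3p + 2q + s4 = 32
  p, q, s1, s2, s3, s4 ≥ 0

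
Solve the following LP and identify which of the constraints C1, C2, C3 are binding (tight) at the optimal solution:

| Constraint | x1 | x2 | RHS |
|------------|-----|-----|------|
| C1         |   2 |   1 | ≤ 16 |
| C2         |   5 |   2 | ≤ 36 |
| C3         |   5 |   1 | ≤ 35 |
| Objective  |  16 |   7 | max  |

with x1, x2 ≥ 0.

At x1 = 4, x2 = 8, compute slack b - a·x for each constraint:
  C1: 16 − 16 = 0  (binding)
  C2: 36 − 36 = 0  (binding)
  C3: 35 − 28 = 7  (slack)

Optimal: x1 = 4, x2 = 8
Binding: C1, C2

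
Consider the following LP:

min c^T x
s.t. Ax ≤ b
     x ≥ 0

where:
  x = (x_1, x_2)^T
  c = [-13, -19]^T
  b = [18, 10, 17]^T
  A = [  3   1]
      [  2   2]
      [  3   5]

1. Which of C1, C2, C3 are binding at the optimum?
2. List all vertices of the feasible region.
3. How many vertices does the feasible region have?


1. C2, C3
2. (0, 0), (5, 0), (4, 1), (0, 3.4)
3. 4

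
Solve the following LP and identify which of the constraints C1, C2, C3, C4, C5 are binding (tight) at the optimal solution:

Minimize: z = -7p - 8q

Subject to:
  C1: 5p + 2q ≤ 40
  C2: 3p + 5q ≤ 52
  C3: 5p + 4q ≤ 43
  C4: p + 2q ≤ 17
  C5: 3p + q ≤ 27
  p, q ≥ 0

At p = 3, q = 7, compute slack b - a·x for each constraint:
  C1: 40 − 29 = 11  (slack)
  C2: 52 − 44 = 8  (slack)
  C3: 43 − 43 = 0  (binding)
  C4: 17 − 17 = 0  (binding)
  C5: 27 − 16 = 11  (slack)

Optimal: p = 3, q = 7
Binding: C3, C4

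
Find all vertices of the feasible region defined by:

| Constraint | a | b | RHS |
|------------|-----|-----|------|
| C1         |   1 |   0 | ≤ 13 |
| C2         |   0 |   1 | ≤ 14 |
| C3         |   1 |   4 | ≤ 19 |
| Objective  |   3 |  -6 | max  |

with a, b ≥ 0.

(0, 0), (13, 0), (13, 1.5), (0, 4.75)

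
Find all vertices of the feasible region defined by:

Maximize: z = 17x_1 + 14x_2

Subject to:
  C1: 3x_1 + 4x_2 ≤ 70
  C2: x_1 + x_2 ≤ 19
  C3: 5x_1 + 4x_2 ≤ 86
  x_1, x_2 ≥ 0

(0, 0), (17.2, 0), (10, 9), (6, 13), (0, 17.5)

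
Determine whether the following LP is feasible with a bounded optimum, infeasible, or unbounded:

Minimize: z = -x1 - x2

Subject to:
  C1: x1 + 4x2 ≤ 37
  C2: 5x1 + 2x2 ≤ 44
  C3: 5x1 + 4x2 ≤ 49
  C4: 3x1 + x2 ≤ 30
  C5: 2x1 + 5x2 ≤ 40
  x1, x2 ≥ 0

Feasible with a bounded optimal solution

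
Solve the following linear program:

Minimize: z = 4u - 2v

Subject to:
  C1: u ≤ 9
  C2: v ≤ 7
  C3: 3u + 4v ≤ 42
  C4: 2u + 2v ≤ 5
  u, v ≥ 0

Evaluate the objective at each vertex of the feasible region:
  z(0, 0) = 0
  z(2.5, 0) = 10
  z(0, 2.5) = -5  ←
The minimum is at u = 0, v = 2.5.

u = 0, v = 2.5, z = -5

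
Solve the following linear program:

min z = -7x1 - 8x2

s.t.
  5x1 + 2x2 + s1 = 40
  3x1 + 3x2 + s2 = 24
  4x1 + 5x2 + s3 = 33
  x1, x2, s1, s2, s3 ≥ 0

Evaluate the objective at each vertex of the feasible region:
  z(0, 0) = 0
  z(8, 0) = -56
  z(7, 1) = -57  ←
  z(0, 6.6) = -52.8
The minimum is at x1 = 7, x2 = 1.

x1 = 7, x2 = 1, z = -57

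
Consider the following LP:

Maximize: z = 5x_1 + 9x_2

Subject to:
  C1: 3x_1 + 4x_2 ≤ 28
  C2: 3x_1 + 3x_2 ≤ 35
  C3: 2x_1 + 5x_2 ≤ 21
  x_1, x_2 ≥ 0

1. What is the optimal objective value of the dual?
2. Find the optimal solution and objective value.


1. 49
2. x_1 = 8, x_2 = 1, z = 49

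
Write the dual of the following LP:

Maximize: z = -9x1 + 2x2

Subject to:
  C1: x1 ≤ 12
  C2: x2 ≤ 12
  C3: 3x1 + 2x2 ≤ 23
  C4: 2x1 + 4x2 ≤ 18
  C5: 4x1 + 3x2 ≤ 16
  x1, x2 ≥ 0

Primal max cᵀx s.t. Ax ≤ b, x ≥ 0  →  Dual min bᵀy s.t. Aᵀy ≥ c, y ≥ 0.

Minimize: z = 12y1 + 12y2 + 23y3 + 18y4 + 16y5

Subject to:
  y1 + 3y3 + 2y4 + 4y5 ≥ -9
  y2 + 2y3 + 4y4 + 3y5 ≥ 2
  y1, y2, y3, y4, y5 ≥ 0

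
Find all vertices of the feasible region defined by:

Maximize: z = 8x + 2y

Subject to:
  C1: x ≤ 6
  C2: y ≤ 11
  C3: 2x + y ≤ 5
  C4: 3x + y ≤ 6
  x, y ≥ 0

(0, 0), (2, 0), (1, 3), (0, 5)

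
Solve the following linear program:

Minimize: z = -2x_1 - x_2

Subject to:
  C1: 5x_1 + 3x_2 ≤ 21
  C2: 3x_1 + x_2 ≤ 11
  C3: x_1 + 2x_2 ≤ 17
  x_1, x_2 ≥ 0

Evaluate the objective at each vertex of the feasible region:
  z(0, 0) = 0
  z(3.667, 0) = -7.333
  z(3, 2) = -8  ←
  z(0, 7) = -7
The minimum is at x_1 = 3, x_2 = 2.

x_1 = 3, x_2 = 2, z = -8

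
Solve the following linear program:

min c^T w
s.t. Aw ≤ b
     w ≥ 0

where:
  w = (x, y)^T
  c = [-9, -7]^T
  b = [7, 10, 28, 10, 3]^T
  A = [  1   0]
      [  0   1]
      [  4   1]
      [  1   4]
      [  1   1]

Evaluate the objective at each vertex of the feasible region:
  z(0, 0) = 0
  z(3, 0) = -27  ←
  z(0.6667, 2.333) = -22.33
  z(0, 2.5) = -17.5
The minimum is at x = 3, y = 0.

x = 3, y = 0, z = -27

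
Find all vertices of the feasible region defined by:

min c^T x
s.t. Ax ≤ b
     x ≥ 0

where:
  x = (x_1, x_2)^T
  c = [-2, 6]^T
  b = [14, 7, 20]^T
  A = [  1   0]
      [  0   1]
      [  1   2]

(0, 0), (14, 0), (14, 3), (6, 7), (0, 7)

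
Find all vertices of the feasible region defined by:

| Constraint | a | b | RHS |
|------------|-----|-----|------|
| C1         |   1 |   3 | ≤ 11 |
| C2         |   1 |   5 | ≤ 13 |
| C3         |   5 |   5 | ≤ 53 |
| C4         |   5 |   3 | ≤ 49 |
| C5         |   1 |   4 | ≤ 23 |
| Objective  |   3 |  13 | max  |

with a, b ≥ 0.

(0, 0), (9.8, 0), (9.5, 0.5), (8, 1), (0, 2.6)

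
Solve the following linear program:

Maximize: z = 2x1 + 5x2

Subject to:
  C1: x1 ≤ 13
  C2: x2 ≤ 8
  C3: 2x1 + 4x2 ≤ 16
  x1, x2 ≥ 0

Evaluate the objective at each vertex of the feasible region:
  z(0, 0) = 0
  z(8, 0) = 16
  z(0, 4) = 20  ←
The maximum is at x1 = 0, x2 = 4.

x1 = 0, x2 = 4, z = 20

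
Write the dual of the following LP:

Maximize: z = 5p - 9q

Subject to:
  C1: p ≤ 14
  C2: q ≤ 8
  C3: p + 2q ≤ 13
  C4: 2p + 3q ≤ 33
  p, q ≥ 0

Primal max cᵀx s.t. Ax ≤ b, x ≥ 0  →  Dual min bᵀy s.t. Aᵀy ≥ c, y ≥ 0.

Minimize: z = 14y1 + 8y2 + 13y3 + 33y4

Subject to:
  y1 + y3 + 2y4 ≥ 5
  y2 + 2y3 + 3y4 ≥ -9
  y1, y2, y3, y4 ≥ 0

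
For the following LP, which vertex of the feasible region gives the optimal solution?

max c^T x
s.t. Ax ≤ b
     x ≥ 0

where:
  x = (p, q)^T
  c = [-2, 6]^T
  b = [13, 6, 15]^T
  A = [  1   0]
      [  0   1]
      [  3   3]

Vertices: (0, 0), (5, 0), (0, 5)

Evaluate the objective at each vertex of the feasible region:
  z(0, 0) = 0
  z(5, 0) = -10
  z(0, 5) = 30  ←
The maximum is at p = 0, q = 5.

(0, 5)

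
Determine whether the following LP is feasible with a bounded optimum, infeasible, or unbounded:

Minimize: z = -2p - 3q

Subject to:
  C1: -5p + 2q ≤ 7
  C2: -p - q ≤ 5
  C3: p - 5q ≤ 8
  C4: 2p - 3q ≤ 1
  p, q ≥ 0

Unbounded (objective can decrease without bound)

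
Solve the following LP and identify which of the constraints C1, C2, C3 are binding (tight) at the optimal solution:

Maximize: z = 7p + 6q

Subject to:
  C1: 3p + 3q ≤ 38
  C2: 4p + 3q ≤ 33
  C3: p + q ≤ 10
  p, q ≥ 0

At p = 3, q = 7, compute slack b - a·x for each constraint:
  C1: 38 − 30 = 8  (slack)
  C2: 33 − 33 = 0  (binding)
  C3: 10 − 10 = 0  (binding)

Optimal: p = 3, q = 7
Binding: C2, C3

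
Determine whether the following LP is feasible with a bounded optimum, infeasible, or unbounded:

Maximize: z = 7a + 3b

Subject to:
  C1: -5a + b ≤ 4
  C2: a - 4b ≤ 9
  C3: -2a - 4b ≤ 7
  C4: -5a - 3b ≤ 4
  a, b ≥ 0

Unbounded (objective can increase without bound)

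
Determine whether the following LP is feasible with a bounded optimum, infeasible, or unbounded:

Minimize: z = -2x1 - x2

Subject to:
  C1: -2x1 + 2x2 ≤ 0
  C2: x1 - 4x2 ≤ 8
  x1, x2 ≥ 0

Unbounded (objective can decrease without bound)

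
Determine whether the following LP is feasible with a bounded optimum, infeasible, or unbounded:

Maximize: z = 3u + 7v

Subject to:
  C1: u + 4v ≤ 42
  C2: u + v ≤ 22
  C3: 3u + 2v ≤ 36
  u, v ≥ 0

Feasible with a bounded optimal solution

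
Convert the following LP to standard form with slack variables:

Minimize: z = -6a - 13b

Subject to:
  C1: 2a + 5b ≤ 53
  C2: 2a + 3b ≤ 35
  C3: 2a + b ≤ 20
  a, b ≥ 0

min z = -6a - 13b

s.t.
  2a + 5b + s1 = 53
  2a + 3b + s2 = 35
  2a + b + s3 = 20
  a, b, s1, s2, s3 ≥ 0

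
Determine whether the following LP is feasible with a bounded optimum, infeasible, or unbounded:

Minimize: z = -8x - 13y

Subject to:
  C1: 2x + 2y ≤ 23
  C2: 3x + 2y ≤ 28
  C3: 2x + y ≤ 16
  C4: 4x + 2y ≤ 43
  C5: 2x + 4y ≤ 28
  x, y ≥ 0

Feasible with a bounded optimal solution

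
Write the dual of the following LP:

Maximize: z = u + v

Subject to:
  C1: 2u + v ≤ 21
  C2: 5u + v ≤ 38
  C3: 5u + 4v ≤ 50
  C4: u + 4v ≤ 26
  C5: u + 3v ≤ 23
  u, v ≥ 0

Primal max cᵀx s.t. Ax ≤ b, x ≥ 0  →  Dual min bᵀy s.t. Aᵀy ≥ c, y ≥ 0.

Minimize: z = 21y1 + 38y2 + 50y3 + 26y4 + 23y5

Subject to:
  2y1 + 5y2 + 5y3 + y4 + y5 ≥ 1
  y1 + y2 + 4y3 + 4y4 + 3y5 ≥ 1
  y1, y2, y3, y4, y5 ≥ 0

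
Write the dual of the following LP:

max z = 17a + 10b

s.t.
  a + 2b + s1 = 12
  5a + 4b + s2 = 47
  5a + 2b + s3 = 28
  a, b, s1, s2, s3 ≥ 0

Primal max cᵀx s.t. Ax ≤ b, x ≥ 0  →  Dual min bᵀy s.t. Aᵀy ≥ c, y ≥ 0.

Minimize: z = 12y1 + 47y2 + 28y3

Subject to:
  y1 + 5y2 + 5y3 ≥ 17
  2y1 + 4y2 + 2y3 ≥ 10
  y1, y2, y3 ≥ 0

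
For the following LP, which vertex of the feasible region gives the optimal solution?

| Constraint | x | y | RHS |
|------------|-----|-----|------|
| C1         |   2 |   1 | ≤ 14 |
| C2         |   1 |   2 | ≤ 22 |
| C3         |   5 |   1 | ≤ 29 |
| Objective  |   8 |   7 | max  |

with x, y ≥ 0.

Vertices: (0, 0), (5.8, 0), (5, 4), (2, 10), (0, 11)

Evaluate the objective at each vertex of the feasible region:
  z(0, 0) = 0
  z(5.8, 0) = 46.4
  z(5, 4) = 68
  z(2, 10) = 86  ←
  z(0, 11) = 77
The maximum is at x = 2, y = 10.

(2, 10)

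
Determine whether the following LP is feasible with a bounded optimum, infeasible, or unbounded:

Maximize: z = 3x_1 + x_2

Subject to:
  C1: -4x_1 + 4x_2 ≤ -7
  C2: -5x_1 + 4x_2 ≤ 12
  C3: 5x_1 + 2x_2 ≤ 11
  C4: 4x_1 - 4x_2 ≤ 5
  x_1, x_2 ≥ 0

Infeasible (no feasible solution exists)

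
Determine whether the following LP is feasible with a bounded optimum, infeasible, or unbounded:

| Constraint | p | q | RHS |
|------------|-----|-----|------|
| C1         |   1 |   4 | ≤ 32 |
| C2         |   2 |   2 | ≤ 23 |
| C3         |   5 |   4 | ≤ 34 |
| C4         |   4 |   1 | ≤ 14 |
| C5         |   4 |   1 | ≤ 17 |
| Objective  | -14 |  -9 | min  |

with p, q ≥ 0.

Feasible with a bounded optimal solution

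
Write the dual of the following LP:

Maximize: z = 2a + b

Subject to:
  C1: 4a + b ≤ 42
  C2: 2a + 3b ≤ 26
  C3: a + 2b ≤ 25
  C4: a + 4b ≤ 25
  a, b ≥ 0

Primal max cᵀx s.t. Ax ≤ b, x ≥ 0  →  Dual min bᵀy s.t. Aᵀy ≥ c, y ≥ 0.

Minimize: z = 42y1 + 26y2 + 25y3 + 25y4

Subject to:
  4y1 + 2y2 + y3 + y4 ≥ 2
  y1 + 3y2 + 2y3 + 4y4 ≥ 1
  y1, y2, y3, y4 ≥ 0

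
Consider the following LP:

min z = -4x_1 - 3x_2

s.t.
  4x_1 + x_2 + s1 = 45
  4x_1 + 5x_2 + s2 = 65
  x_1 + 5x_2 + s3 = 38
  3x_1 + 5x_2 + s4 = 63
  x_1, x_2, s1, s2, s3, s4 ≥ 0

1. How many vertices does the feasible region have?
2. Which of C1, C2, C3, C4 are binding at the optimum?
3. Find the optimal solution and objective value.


1. 5
2. C1, C2
3. x_1 = 10, x_2 = 5, z = -55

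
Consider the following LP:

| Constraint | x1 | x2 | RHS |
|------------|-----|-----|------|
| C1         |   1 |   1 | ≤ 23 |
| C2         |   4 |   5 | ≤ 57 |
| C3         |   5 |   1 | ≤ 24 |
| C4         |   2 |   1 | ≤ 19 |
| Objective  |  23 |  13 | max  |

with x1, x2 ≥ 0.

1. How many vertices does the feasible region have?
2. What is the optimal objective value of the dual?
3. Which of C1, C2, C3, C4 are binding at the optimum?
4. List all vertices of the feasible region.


1. 4
2. 186
3. C2, C3
4. (0, 0), (4.8, 0), (3, 9), (0, 11.4)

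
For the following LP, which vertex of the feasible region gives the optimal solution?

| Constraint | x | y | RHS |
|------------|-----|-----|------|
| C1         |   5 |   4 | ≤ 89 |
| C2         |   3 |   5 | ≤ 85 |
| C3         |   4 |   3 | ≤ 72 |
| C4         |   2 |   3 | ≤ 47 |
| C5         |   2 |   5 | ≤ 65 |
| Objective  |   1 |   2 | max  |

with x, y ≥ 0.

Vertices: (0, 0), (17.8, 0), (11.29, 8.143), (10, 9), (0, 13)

Evaluate the objective at each vertex of the feasible region:
  z(0, 0) = 0
  z(17.8, 0) = 17.8
  z(11.29, 8.143) = 27.57
  z(10, 9) = 28  ←
  z(0, 13) = 26
The maximum is at x = 10, y = 9.

(10, 9)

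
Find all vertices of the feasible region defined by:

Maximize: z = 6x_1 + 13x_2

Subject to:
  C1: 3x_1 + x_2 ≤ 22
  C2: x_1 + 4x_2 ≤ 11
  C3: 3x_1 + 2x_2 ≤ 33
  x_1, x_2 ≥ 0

(0, 0), (7.333, 0), (7, 1), (0, 2.75)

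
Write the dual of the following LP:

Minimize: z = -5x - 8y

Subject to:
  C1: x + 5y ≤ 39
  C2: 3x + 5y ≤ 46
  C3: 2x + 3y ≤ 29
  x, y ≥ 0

Primal min cᵀx s.t. Ax ≤ b, x ≥ 0  →  Dual max −bᵀy s.t. Aᵀy ≥ −c, y ≥ 0.

Maximize: z = -39y1 - 46y2 - 29y3

Subject to:
  y1 + 3y2 + 2y3 ≥ 5
  5y1 + 5y2 + 3y3 ≥ 8
  y1, y2, y3 ≥ 0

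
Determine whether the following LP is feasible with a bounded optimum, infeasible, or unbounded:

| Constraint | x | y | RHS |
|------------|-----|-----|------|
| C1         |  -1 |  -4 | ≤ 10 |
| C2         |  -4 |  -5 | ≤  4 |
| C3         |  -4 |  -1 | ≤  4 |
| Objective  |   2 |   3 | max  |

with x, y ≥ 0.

Unbounded (objective can increase without bound)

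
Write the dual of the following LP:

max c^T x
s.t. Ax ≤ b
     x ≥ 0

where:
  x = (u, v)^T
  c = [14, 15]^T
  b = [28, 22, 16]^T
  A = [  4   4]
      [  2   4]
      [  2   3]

Primal max cᵀx s.t. Ax ≤ b, x ≥ 0  →  Dual min bᵀy s.t. Aᵀy ≥ c, y ≥ 0.

Minimize: z = 28y1 + 22y2 + 16y3

Subject to:
  4y1 + 2y2 + 2y3 ≥ 14
  4y1 + 4y2 + 3y3 ≥ 15
  y1, y2, y3 ≥ 0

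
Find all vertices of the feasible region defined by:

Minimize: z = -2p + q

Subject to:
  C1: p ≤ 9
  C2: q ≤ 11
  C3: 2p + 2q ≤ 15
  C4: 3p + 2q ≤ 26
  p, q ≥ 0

(0, 0), (7.5, 0), (0, 7.5)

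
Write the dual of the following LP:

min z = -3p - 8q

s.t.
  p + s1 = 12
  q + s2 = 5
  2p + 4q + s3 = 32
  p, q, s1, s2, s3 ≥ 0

Primal min cᵀx s.t. Ax ≤ b, x ≥ 0  →  Dual max −bᵀy s.t. Aᵀy ≥ −c, y ≥ 0.

Maximize: z = -12y1 - 5y2 - 32y3

Subject to:
  y1 + 2y3 ≥ 3
  y2 + 4y3 ≥ 8
  y1, y2, y3 ≥ 0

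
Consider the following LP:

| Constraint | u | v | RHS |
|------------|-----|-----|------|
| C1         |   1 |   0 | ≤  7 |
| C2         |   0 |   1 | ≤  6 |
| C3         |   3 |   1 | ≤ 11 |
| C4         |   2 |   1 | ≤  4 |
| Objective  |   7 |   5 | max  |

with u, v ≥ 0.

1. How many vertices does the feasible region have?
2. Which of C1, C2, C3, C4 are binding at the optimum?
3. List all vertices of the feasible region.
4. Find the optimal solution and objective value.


1. 3
2. C4
3. (0, 0), (2, 0), (0, 4)
4. u = 0, v = 4, z = 20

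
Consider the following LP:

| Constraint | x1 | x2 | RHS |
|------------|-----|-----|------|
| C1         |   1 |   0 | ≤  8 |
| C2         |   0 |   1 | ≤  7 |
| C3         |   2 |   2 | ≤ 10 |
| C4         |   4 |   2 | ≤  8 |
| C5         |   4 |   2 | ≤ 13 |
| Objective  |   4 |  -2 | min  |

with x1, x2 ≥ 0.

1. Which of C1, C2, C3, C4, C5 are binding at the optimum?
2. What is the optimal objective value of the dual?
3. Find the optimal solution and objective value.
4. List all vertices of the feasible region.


1. C4
2. -8
3. x1 = 0, x2 = 4, z = -8
4. (0, 0), (2, 0), (0, 4)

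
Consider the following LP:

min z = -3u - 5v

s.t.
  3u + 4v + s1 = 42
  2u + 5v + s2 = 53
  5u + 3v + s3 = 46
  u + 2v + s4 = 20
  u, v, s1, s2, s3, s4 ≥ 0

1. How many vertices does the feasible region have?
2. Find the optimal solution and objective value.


1. 5
2. u = 2, v = 9, z = -51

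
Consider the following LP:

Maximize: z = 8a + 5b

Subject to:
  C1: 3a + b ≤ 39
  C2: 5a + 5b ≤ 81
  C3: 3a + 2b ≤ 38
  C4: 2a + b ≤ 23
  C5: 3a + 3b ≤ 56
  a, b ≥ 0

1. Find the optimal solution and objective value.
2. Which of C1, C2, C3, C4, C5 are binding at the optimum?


1. a = 8, b = 7, z = 99
2. C3, C4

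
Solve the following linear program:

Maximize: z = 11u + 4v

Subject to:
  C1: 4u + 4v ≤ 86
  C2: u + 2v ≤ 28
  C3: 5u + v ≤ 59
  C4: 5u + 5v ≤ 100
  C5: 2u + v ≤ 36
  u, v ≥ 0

Evaluate the objective at each vertex of the feasible region:
  z(0, 0) = 0
  z(11.8, 0) = 129.8
  z(10, 9) = 146  ←
  z(0, 14) = 56
The maximum is at u = 10, v = 9.

u = 10, v = 9, z = 146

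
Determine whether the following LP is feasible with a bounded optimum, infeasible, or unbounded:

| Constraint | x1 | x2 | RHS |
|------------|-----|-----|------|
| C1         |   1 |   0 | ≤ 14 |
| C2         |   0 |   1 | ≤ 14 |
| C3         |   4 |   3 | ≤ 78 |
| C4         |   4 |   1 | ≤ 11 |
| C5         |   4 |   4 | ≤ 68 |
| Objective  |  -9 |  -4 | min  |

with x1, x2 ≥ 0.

Feasible with a bounded optimal solution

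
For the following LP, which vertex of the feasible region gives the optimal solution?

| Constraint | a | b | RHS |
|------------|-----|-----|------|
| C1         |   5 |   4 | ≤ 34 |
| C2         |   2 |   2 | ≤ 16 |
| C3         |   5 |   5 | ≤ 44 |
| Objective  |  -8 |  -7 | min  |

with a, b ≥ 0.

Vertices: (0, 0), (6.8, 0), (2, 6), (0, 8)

Evaluate the objective at each vertex of the feasible region:
  z(0, 0) = 0
  z(6.8, 0) = -54.4
  z(2, 6) = -58  ←
  z(0, 8) = -56
The minimum is at a = 2, b = 6.

(2, 6)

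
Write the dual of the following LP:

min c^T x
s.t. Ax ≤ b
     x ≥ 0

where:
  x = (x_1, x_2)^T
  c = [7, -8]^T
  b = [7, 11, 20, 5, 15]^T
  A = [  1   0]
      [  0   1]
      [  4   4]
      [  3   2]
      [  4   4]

Primal min cᵀx s.t. Ax ≤ b, x ≥ 0  →  Dual max −bᵀy s.t. Aᵀy ≥ −c, y ≥ 0.

Maximize: z = -7y1 - 11y2 - 20y3 - 5y4 - 15y5

Subject to:
  y1 + 4y3 + 3y4 + 4y5 ≥ -7
  y2 + 4y3 + 2y4 + 4y5 ≥ 8
  y1, y2, y3, y4, y5 ≥ 0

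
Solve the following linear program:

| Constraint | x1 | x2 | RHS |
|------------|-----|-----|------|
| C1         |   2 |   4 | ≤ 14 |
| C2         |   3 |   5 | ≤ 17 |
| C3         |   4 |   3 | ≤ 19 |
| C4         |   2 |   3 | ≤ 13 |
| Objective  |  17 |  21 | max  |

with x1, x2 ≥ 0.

Evaluate the objective at each vertex of the feasible region:
  z(0, 0) = 0
  z(4.75, 0) = 80.75
  z(4, 1) = 89  ←
  z(0, 3.4) = 71.4
The maximum is at x1 = 4, x2 = 1.

x1 = 4, x2 = 1, z = 89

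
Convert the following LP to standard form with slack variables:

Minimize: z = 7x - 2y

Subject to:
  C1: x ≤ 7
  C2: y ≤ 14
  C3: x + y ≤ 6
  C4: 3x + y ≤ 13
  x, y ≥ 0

min z = 7x - 2y

s.t.
  x + s1 = 7
  y + s2 = 14
  x + y + s3 = 6
  3x + y + s4 = 13
  x, y, s1, s2, s3, s4 ≥ 0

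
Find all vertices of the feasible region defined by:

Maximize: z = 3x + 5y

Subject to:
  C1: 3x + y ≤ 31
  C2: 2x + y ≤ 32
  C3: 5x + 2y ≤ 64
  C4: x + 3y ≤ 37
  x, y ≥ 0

(0, 0), (10.33, 0), (7, 10), (0, 12.33)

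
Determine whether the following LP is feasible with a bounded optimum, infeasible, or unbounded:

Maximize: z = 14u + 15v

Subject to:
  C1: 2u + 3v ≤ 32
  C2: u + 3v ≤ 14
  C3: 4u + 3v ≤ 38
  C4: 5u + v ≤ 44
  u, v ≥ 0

Feasible with a bounded optimal solution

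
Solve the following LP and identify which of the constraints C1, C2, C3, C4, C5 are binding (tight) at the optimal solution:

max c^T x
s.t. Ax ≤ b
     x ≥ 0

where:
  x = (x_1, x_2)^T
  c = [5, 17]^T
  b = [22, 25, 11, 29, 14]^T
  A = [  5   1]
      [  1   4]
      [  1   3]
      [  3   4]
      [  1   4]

At x_1 = 2, x_2 = 3, compute slack b - a·x for each constraint:
  C1: 22 − 13 = 9  (slack)
  C2: 25 − 14 = 11  (slack)
  C3: 11 − 11 = 0  (binding)
  C4: 29 − 18 = 11  (slack)
  C5: 14 − 14 = 0  (binding)

Optimal: x_1 = 2, x_2 = 3
Binding: C3, C5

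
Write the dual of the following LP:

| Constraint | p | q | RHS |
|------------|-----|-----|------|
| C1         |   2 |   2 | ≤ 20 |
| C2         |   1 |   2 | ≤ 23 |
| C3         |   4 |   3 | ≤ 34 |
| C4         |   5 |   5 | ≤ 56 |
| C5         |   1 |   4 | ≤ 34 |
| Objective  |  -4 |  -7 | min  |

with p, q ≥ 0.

Primal min cᵀx s.t. Ax ≤ b, x ≥ 0  →  Dual max −bᵀy s.t. Aᵀy ≥ −c, y ≥ 0.

Maximize: z = -20y1 - 23y2 - 34y3 - 56y4 - 34y5

Subject to:
  2y1 + y2 + 4y3 + 5y4 + y5 ≥ 4
  2y1 + 2y2 + 3y3 + 5y4 + 4y5 ≥ 7
  y1, y2, y3, y4, y5 ≥ 0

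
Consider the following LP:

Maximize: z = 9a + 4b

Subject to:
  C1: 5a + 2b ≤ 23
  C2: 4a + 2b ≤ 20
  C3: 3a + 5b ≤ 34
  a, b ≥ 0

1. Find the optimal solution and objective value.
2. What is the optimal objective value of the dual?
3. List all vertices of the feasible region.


1. a = 3, b = 4, z = 43
2. 43
3. (0, 0), (4.6, 0), (3, 4), (2.286, 5.429), (0, 6.8)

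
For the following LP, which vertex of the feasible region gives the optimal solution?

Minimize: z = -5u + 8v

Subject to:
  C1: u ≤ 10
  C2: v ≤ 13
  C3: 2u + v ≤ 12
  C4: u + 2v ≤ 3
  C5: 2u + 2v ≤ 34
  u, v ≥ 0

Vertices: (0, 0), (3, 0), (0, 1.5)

Evaluate the objective at each vertex of the feasible region:
  z(0, 0) = 0
  z(3, 0) = -15  ←
  z(0, 1.5) = 12
The minimum is at u = 3, v = 0.

(3, 0)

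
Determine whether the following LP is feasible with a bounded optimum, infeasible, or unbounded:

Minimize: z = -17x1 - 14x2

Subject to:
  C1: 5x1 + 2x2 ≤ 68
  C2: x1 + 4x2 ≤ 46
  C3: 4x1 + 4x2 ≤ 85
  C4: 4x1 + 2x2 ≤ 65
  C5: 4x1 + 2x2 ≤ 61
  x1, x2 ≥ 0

Feasible with a bounded optimal solution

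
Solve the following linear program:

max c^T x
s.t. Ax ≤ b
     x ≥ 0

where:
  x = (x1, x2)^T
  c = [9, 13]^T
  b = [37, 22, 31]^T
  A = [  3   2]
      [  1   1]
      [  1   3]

Evaluate the objective at each vertex of the feasible region:
  z(0, 0) = 0
  z(12.33, 0) = 111
  z(7, 8) = 167  ←
  z(0, 10.33) = 134.3
The maximum is at x1 = 7, x2 = 8.

x1 = 7, x2 = 8, z = 167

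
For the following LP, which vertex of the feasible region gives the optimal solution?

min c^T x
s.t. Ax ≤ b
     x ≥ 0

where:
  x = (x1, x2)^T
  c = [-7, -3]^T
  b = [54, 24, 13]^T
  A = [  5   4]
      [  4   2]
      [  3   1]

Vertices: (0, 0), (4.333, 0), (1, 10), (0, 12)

Evaluate the objective at each vertex of the feasible region:
  z(0, 0) = 0
  z(4.333, 0) = -30.33
  z(1, 10) = -37  ←
  z(0, 12) = -36
The minimum is at x1 = 1, x2 = 10.

(1, 10)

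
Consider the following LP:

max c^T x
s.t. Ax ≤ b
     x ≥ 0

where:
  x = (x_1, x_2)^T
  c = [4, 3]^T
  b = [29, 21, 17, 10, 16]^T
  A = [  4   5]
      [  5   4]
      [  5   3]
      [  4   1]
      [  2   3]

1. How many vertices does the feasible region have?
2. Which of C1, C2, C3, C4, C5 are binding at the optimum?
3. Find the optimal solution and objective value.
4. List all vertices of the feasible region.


1. 5
2. C2, C3
3. x_1 = 1, x_2 = 4, z = 16
4. (0, 0), (2.5, 0), (1.857, 2.571), (1, 4), (0, 5.25)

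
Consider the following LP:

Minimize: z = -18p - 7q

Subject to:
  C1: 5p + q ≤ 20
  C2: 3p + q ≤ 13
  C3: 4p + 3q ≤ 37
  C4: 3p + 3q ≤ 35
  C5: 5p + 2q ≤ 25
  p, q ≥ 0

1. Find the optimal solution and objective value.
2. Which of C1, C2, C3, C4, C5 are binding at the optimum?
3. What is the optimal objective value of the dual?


1. p = 1, q = 10, z = -88
2. C2, C5
3. -88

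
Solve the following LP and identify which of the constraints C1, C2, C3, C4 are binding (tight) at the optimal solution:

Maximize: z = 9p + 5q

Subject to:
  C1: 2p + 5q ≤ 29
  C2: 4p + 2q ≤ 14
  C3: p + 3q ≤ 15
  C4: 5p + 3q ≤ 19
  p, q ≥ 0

At p = 2, q = 3, compute slack b - a·x for each constraint:
  C1: 29 − 19 = 10  (slack)
  C2: 14 − 14 = 0  (binding)
  C3: 15 − 11 = 4  (slack)
  C4: 19 − 19 = 0  (binding)

Optimal: p = 2, q = 3
Binding: C2, C4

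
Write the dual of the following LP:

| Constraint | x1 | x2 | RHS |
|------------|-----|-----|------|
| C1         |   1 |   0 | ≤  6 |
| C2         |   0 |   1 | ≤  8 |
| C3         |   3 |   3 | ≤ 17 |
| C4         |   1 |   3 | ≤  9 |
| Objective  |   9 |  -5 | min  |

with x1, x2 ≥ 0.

Primal min cᵀx s.t. Ax ≤ b, x ≥ 0  →  Dual max −bᵀy s.t. Aᵀy ≥ −c, y ≥ 0.

Maximize: z = -6y1 - 8y2 - 17y3 - 9y4

Subject to:
  y1 + 3y3 + y4 ≥ -9
  y2 + 3y3 + 3y4 ≥ 5
  y1, y2, y3, y4 ≥ 0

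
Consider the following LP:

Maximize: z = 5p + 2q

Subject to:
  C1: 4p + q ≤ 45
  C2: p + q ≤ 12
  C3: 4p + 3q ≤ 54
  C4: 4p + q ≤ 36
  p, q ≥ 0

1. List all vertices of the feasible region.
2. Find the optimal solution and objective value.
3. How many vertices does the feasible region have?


1. (0, 0), (9, 0), (8, 4), (0, 12)
2. p = 8, q = 4, z = 48
3. 4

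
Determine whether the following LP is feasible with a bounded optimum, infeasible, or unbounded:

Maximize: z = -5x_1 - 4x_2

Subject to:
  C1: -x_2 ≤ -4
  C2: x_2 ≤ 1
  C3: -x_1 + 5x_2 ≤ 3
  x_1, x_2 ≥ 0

Infeasible (no feasible solution exists)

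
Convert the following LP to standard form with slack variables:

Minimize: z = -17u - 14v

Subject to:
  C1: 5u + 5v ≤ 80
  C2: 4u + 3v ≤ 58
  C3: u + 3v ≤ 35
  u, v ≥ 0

min z = -17u - 14v

s.t.
  5u + 5v + s1 = 80
  4u + 3v + s2 = 58
  u + 3v + s3 = 35
  u, v, s1, s2, s3 ≥ 0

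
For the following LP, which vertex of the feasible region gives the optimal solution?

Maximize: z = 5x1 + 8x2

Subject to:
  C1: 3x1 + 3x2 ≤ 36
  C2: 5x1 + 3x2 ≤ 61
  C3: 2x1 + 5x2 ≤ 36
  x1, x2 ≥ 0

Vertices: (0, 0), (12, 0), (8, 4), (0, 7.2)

Evaluate the objective at each vertex of the feasible region:
  z(0, 0) = 0
  z(12, 0) = 60
  z(8, 4) = 72  ←
  z(0, 7.2) = 57.6
The maximum is at x1 = 8, x2 = 4.

(8, 4)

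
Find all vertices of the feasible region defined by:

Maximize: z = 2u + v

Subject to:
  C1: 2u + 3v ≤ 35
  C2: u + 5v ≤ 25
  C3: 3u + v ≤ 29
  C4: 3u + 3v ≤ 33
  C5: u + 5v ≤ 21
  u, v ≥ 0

(0, 0), (9.667, 0), (9, 2), (8.5, 2.5), (0, 4.2)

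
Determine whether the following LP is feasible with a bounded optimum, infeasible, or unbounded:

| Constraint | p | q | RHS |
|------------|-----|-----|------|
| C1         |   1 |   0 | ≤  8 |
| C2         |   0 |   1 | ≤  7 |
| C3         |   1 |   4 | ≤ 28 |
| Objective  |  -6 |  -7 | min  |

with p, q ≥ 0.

Feasible with a bounded optimal solution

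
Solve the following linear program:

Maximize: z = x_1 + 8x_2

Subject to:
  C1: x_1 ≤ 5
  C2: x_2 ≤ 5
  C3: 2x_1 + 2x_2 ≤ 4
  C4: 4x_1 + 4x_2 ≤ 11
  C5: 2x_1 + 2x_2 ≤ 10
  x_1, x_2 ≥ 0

Evaluate the objective at each vertex of the feasible region:
  z(0, 0) = 0
  z(2, 0) = 2
  z(0, 2) = 16  ←
The maximum is at x_1 = 0, x_2 = 2.

x_1 = 0, x_2 = 2, z = 16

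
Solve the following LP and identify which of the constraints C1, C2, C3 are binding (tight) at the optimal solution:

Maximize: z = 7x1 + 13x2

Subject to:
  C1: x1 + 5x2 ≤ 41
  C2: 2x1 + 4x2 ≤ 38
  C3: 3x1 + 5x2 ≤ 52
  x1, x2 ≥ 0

At x1 = 9, x2 = 5, compute slack b - a·x for each constraint:
  C1: 41 − 34 = 7  (slack)
  C2: 38 − 38 = 0  (binding)
  C3: 52 − 52 = 0  (binding)

Optimal: x1 = 9, x2 = 5
Binding: C2, C3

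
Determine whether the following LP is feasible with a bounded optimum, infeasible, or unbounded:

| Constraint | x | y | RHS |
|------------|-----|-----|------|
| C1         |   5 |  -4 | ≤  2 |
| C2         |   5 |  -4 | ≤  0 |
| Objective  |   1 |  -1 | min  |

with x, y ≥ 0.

Unbounded (objective can decrease without bound)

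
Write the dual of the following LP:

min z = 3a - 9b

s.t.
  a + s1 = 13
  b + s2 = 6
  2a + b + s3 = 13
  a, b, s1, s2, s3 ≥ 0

Primal min cᵀx s.t. Ax ≤ b, x ≥ 0  →  Dual max −bᵀy s.t. Aᵀy ≥ −c, y ≥ 0.

Maximize: z = -13y1 - 6y2 - 13y3

Subject to:
  y1 + 2y3 ≥ -3
  y2 + y3 ≥ 9
  y1, y2, y3 ≥ 0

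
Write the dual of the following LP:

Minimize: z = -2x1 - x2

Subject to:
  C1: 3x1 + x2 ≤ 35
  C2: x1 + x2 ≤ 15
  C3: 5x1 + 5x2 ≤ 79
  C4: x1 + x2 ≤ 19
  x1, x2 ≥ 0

Primal min cᵀx s.t. Ax ≤ b, x ≥ 0  →  Dual max −bᵀy s.t. Aᵀy ≥ −c, y ≥ 0.

Maximize: z = -35y1 - 15y2 - 79y3 - 19y4

Subject to:
  3y1 + y2 + 5y3 + y4 ≥ 2
  y1 + y2 + 5y3 + y4 ≥ 1
  y1, y2, y3, y4 ≥ 0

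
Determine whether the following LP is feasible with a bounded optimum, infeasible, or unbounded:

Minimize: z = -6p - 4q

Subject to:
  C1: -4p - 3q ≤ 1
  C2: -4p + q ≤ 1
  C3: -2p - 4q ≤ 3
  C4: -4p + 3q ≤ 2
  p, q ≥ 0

Unbounded (objective can decrease without bound)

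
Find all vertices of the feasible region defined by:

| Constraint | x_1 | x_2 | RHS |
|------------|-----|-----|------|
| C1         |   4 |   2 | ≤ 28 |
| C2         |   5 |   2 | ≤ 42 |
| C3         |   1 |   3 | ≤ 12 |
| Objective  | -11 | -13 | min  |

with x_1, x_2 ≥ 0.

(0, 0), (7, 0), (6, 2), (0, 4)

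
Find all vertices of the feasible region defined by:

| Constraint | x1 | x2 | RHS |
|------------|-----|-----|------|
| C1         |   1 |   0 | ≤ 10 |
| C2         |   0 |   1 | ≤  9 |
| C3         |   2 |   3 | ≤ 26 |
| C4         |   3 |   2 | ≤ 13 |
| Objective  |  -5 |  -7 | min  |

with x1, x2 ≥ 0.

(0, 0), (4.333, 0), (0, 6.5)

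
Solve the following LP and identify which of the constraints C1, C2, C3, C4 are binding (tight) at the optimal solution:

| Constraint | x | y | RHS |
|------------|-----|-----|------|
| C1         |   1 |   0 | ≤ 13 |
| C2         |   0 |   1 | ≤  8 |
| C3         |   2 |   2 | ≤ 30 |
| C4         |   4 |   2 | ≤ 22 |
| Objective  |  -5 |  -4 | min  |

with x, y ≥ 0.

At x = 1.5, y = 8, compute slack b - a·x for each constraint:
  C1: 13 − 1.5 = 11.5  (slack)
  C2: 8 − 8 = 0  (binding)
  C3: 30 − 19 = 11  (slack)
  C4: 22 − 22 = 0  (binding)

Optimal: x = 1.5, y = 8
Binding: C2, C4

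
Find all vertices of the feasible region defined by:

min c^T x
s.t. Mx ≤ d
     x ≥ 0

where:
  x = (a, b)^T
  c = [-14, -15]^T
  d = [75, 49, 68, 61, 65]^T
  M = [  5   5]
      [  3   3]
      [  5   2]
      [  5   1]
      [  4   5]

(0, 0), (12.2, 0), (11.5, 3.5), (10, 5), (0, 13)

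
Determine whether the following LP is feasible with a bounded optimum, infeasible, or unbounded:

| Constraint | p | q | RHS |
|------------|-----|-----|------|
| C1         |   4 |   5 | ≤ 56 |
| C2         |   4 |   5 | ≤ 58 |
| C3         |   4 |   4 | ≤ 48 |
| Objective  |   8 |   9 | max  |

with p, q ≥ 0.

Feasible with a bounded optimal solution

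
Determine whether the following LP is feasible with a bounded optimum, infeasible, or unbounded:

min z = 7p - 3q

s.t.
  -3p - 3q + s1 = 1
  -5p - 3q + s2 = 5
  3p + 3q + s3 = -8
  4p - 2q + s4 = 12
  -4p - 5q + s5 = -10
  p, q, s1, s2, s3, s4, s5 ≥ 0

Infeasible (no feasible solution exists)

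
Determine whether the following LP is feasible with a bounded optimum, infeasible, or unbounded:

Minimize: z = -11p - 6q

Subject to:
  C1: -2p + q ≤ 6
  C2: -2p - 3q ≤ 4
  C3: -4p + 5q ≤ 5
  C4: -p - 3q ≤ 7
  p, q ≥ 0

Unbounded (objective can decrease without bound)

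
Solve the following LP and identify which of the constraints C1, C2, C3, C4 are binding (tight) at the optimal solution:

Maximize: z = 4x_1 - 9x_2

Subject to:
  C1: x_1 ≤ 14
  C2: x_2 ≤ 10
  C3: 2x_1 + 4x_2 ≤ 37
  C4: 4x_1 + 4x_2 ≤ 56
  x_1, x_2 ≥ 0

At x_1 = 14, x_2 = 0, compute slack b - a·x for each constraint:
  C1: 14 − 14 = 0  (binding)
  C2: 10 − 0 = 10  (slack)
  C3: 37 − 28 = 9  (slack)
  C4: 56 − 56 = 0  (binding)

Optimal: x_1 = 14, x_2 = 0
Binding: C1, C4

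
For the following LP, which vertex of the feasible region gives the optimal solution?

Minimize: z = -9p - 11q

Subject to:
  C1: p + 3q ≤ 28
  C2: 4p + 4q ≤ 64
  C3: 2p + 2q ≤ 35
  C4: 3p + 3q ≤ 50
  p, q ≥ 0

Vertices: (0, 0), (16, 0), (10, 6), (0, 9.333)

Evaluate the objective at each vertex of the feasible region:
  z(0, 0) = 0
  z(16, 0) = -144
  z(10, 6) = -156  ←
  z(0, 9.333) = -102.7
The minimum is at p = 10, q = 6.

(10, 6)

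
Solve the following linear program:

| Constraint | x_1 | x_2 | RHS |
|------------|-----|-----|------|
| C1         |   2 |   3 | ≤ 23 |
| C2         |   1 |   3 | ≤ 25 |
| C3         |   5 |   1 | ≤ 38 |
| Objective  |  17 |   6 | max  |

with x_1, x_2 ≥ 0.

Evaluate the objective at each vertex of the feasible region:
  z(0, 0) = 0
  z(7.6, 0) = 129.2
  z(7, 3) = 137  ←
  z(0, 7.667) = 46
The maximum is at x_1 = 7, x_2 = 3.

x_1 = 7, x_2 = 3, z = 137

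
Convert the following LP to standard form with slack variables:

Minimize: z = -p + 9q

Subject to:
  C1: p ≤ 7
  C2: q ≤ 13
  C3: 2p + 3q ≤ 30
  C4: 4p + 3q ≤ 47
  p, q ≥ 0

min z = -p + 9q

s.t.
  p + s1 = 7
  q + s2 = 13
  2p + 3q + s3 = 30
  4p + 3q + s4 = 47
  p, q, s1, s2, s3, s4 ≥ 0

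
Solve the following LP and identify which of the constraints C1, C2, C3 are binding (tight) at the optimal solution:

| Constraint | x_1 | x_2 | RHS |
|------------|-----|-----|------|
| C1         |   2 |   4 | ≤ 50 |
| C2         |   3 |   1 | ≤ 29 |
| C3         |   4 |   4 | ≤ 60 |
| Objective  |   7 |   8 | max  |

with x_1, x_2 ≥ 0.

At x_1 = 5, x_2 = 10, compute slack b - a·x for each constraint:
  C1: 50 − 50 = 0  (binding)
  C2: 29 − 25 = 4  (slack)
  C3: 60 − 60 = 0  (binding)

Optimal: x_1 = 5, x_2 = 10
Binding: C1, C3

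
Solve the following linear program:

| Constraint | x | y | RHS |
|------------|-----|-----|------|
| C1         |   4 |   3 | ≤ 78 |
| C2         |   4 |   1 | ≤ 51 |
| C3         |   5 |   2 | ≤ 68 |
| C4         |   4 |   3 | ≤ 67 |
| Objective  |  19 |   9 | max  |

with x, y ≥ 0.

Evaluate the objective at each vertex of the feasible region:
  z(0, 0) = 0
  z(12.75, 0) = 242.2
  z(11.33, 5.667) = 266.3
  z(10, 9) = 271  ←
  z(0, 22.33) = 201
The maximum is at x = 10, y = 9.

x = 10, y = 9, z = 271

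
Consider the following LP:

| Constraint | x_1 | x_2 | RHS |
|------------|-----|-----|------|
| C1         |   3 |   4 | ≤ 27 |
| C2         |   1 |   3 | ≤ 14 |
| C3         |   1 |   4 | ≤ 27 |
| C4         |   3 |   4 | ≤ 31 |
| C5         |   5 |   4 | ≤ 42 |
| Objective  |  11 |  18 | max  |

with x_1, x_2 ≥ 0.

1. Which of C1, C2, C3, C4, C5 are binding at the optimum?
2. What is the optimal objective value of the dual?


1. C1, C2
2. 109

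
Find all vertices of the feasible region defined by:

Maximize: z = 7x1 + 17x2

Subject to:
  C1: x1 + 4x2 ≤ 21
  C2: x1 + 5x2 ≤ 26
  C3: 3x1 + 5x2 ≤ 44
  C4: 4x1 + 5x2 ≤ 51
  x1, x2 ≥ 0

(0, 0), (12.75, 0), (9, 3), (1, 5), (0, 5.2)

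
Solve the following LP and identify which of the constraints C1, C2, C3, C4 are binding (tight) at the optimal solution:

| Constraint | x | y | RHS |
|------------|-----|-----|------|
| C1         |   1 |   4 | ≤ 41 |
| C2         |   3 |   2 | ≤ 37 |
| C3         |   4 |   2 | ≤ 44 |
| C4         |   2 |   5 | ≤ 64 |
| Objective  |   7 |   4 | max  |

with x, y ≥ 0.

At x = 7, y = 8, compute slack b - a·x for each constraint:
  C1: 41 − 39 = 2  (slack)
  C2: 37 − 37 = 0  (binding)
  C3: 44 − 44 = 0  (binding)
  C4: 64 − 54 = 10  (slack)

Optimal: x = 7, y = 8
Binding: C2, C3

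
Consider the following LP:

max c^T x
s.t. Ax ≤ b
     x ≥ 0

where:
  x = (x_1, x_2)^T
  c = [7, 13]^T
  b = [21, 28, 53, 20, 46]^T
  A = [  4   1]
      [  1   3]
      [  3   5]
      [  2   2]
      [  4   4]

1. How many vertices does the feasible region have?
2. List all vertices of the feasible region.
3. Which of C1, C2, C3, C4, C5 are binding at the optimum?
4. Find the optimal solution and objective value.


1. 5
2. (0, 0), (5.25, 0), (3.667, 6.333), (1, 9), (0, 9.333)
3. C2, C4
4. x_1 = 1, x_2 = 9, z = 124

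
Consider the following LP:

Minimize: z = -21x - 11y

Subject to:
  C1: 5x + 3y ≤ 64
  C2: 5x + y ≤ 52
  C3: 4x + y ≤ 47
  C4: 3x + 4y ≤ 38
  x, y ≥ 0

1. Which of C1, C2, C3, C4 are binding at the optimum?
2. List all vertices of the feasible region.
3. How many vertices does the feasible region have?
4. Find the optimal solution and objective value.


1. C2, C4
2. (0, 0), (10.4, 0), (10, 2), (0, 9.5)
3. 4
4. x = 10, y = 2, z = -232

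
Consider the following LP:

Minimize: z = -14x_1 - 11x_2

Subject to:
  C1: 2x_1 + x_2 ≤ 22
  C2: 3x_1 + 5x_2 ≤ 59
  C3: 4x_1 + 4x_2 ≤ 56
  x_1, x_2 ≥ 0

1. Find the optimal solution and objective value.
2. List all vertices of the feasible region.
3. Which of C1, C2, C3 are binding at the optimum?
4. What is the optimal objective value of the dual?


1. x_1 = 8, x_2 = 6, z = -178
2. (0, 0), (11, 0), (8, 6), (5.5, 8.5), (0, 11.8)
3. C1, C3
4. -178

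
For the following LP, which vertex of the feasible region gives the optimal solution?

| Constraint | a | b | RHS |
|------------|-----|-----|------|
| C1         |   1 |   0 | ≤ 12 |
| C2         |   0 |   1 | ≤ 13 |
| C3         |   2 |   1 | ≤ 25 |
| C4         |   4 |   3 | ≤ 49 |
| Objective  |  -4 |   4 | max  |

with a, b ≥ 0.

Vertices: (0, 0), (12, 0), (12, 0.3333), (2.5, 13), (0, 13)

Evaluate the objective at each vertex of the feasible region:
  z(0, 0) = 0
  z(12, 0) = -48
  z(12, 0.3333) = -46.67
  z(2.5, 13) = 42
  z(0, 13) = 52  ←
The maximum is at a = 0, b = 13.

(0, 13)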